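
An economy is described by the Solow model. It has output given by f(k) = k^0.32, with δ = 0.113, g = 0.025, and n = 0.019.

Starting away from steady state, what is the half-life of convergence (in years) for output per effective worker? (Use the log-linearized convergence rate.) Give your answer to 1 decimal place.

about 6.5 years

Near the steady state the convergence rate is λ = (1 − α)(n + g + δ).
λ = (1 − 0.32) × 0.157 = 0.68 × 0.157 = 0.10676
Half-life = ln 2 / λ = 0.6931 / 0.10676 ≈ 6.49 years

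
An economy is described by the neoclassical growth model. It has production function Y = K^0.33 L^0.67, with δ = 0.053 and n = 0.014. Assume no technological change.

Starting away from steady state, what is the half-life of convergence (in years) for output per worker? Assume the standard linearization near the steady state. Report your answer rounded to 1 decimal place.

Near the steady state the convergence rate is λ = (1 − α)(n + δ).
λ = (1 − 0.33) × 0.067 = 0.67 × 0.067 = 0.04489
Half-life = ln 2 / λ = 0.6931 / 0.04489 ≈ 15.44 years

about 15.4 years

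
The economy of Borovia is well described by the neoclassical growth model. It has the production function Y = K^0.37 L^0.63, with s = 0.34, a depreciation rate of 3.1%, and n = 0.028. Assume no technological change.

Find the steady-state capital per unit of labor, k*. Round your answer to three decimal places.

At the steady state, Δk = 0, so s·k^α = (n + δ)·k.
Rearranging, k^(1−α) = s / (n + δ).
k^0.63 = 0.34 / (0.028 + 0.031) = 0.34 / 0.059 = 5.7627
k* = 5.7627^(1/0.63) ≈ 16.1192

k* ≈ 16.119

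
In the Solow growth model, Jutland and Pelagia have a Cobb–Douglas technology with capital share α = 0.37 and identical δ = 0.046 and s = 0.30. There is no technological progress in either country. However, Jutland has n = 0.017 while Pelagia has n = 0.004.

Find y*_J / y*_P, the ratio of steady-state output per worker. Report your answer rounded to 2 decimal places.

y*_J / y*_P ≈ 0.87

Steady-state y* = [s/(n + δ)]^(α/(1−α)), so the ratio is [ (s_J/(n + δ)_J) / (s_P/(n + δ)_P) ]^0.5873.
s_J/(n + δ)_J = 0.30/0.063 = 4.7619; s_P/(n + δ)_P = 0.30/0.050 = 6.0000.
Ratio = (4.7619/6.0000)^0.5873 = 0.7937^0.5873 ≈ 0.8731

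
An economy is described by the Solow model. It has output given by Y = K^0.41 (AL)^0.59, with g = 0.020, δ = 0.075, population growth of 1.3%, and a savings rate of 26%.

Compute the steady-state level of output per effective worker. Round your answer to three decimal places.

At the steady state, Δk = 0, so s·k^α = (n + g + δ)·k.
Dividing both sides by k: k^(1−α) = s / (n + g + δ).
k^0.59 = 0.26 / (0.013 + 0.020 + 0.075) = 0.26 / 0.108 = 2.4074
k* = 2.4074^(1/0.59) ≈ 4.4329
y* = (k*)^α = 4.4329^0.41 ≈ 1.8414

y* ≈ 1.841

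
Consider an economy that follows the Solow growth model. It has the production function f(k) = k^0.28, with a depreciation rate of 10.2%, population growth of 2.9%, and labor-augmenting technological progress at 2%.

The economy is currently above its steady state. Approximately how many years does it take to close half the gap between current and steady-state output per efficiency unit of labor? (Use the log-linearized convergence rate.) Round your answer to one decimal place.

about 6.4 years

Near the steady state the convergence rate is λ = (1 − α)(n + g + δ).
λ = (1 − 0.28) × 0.151 = 0.72 × 0.151 = 0.10872
Half-life = ln 2 / λ = 0.6931 / 0.10872 ≈ 6.38 years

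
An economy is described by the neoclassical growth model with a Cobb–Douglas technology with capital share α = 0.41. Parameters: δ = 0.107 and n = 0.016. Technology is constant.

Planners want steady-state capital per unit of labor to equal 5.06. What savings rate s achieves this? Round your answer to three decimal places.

s ≈ 0.320

Steady state requires s·f(k) = (n + δ)·k, i.e. s·k^α = (n + δ)·k.
So s / (n + δ) = (k*)^(1−α) = 5.06^0.59 = 2.6028.
Therefore s = 2.6028 × (n + δ) = 2.6028 × 0.123 = 0.3201.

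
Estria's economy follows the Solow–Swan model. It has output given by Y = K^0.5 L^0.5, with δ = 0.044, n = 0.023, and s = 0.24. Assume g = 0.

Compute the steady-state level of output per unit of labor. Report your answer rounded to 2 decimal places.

In steady state, investment equals break-even investment: s·k^α = (n + δ)·k.
Dividing both sides by k: k^(1−α) = s / (n + δ).
k^0.5 = 0.24 / (0.023 + 0.044) = 0.24 / 0.067 = 3.5821
k* = 3.5821^(1/0.5) ≈ 12.8314
y* = (k*)^α = 12.8314^0.5 ≈ 3.5821

y* ≈ 3.58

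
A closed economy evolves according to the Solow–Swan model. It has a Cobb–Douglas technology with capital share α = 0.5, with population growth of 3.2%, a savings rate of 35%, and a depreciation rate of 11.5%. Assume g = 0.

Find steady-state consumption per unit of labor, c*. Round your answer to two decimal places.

c* ≈ 1.55

Steady state requires s·f(k) = (n + δ)·k, i.e. s·k^α = (n + δ)·k.
Dividing both sides by k: k^(1−α) = s / (n + δ).
k^0.5 = 0.35 / (0.032 + 0.115) = 0.35 / 0.147 = 2.3810
k* = 2.3810^(1/0.5) ≈ 5.6692
y* = (k*)^α = 5.6692^0.5 ≈ 2.3810
c* = (1 − s)·y* = (1 − 0.35) × 2.3810 ≈ 1.5477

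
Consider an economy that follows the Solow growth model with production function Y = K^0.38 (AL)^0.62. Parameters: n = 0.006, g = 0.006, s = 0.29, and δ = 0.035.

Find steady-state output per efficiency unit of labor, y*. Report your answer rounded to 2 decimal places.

y* = 3.05

Steady state requires s·f(k) = (n + g + δ)·k, i.e. s·k^α = (n + g + δ)·k.
Rearranging, k^(1−α) = s / (n + g + δ).
k^0.62 = 0.29 / (0.006 + 0.006 + 0.035) = 0.29 / 0.047 = 6.1702
k* = 6.1702^(1/0.62) ≈ 18.8225
y* = (k*)^α = 18.8225^0.38 ≈ 3.0505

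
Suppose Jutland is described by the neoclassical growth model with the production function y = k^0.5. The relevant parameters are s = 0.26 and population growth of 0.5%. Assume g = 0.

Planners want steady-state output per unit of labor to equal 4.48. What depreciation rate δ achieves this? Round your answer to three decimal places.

δ ≈ 0.053

Steady state requires s·f(k) = (n + δ)·k, i.e. s·k^α = (n + δ)·k.
Since y* = [s/(n + δ)]^(α/(1−α)), we have s/(n + δ) = (y*)^((1−α)/α) = 4.48^1 = 4.4800.
Therefore n + δ = s / 4.4800 = 0.26 / 4.4800 = 0.0580, so δ = 0.0580 − 0.005 = 0.0530.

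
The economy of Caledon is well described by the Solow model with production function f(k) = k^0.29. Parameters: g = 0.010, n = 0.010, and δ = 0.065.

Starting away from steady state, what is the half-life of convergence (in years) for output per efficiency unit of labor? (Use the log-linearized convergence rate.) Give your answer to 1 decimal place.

about 11.5 years

Near the steady state the convergence rate is λ = (1 − α)(n + g + δ).
λ = (1 − 0.29) × 0.085 = 0.71 × 0.085 = 0.06035
Half-life = ln 2 / λ = 0.6931 / 0.06035 ≈ 11.48 years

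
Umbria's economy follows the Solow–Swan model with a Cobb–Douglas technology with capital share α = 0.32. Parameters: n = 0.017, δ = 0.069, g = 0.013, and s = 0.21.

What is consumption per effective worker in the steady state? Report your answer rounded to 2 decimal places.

In steady state, investment equals break-even investment: s·k^α = (n + g + δ)·k.
Rearranging, k^(1−α) = s / (n + g + δ).
k^0.68 = 0.21 / (0.017 + 0.013 + 0.069) = 0.21 / 0.099 = 2.1212
k* = 2.1212^(1/0.68) ≈ 3.0218
y* = (k*)^α = 3.0218^0.32 ≈ 1.4246
c* = (1 − s)·y* = (1 − 0.21) × 1.4246 ≈ 1.1254

c* ≈ 1.13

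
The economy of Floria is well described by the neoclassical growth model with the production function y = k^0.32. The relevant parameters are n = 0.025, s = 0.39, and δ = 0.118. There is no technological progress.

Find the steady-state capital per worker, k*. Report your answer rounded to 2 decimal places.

k* ≈ 4.37

In steady state, investment equals break-even investment: s·k^α = (n + δ)·k.
Dividing both sides by k: k^(1−α) = s / (n + δ).
k^0.68 = 0.39 / (0.025 + 0.118) = 0.39 / 0.143 = 2.7273
k* = 2.7273^(1/0.68) ≈ 4.3730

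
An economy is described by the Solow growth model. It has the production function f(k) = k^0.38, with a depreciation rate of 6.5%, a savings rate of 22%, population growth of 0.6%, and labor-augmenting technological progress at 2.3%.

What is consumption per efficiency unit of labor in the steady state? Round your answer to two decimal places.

c* ≈ 1.31

At the steady state, Δk = 0, so s·k^α = (n + g + δ)·k.
Dividing both sides by k: k^(1−α) = s / (n + g + δ).
k^0.62 = 0.22 / (0.006 + 0.023 + 0.065) = 0.22 / 0.094 = 2.3404
k* = 2.3404^(1/0.62) ≈ 3.9412
y* = (k*)^α = 3.9412^0.38 ≈ 1.6840
c* = (1 − s)·y* = (1 − 0.22) × 1.6840 ≈ 1.3135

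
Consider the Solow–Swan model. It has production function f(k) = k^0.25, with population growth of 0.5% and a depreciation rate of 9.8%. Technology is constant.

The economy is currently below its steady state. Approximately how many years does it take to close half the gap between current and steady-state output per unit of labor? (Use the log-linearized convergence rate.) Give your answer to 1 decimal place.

Near the steady state the convergence rate is λ = (1 − α)(n + δ).
λ = (1 − 0.25) × 0.103 = 0.75 × 0.103 = 0.07725
Half-life = ln 2 / λ = 0.6931 / 0.07725 ≈ 8.97 years

about 9.0 years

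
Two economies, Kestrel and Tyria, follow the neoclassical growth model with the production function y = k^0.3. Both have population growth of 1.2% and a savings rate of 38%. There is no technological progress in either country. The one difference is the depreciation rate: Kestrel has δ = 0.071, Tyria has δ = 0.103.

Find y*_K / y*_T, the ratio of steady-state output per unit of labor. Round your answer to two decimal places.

y*_K / y*_T ≈ 1.15

Steady-state y* = [s/(n + δ)]^(α/(1−α)), so the ratio is [ (s_K/(n + δ)_K) / (s_T/(n + δ)_T) ]^0.4286.
s_K/(n + δ)_K = 0.38/0.083 = 4.5783; s_T/(n + δ)_T = 0.38/0.115 = 3.3043.
Ratio = (4.5783/3.3043)^0.4286 = 1.3856^0.4286 ≈ 1.1500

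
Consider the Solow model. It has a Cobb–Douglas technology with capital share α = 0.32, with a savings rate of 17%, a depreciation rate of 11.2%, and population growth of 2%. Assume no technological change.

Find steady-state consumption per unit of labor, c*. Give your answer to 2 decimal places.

c* = 0.93

Steady state requires s·f(k) = (n + δ)·k, i.e. s·k^α = (n + δ)·k.
Rearranging, k^(1−α) = s / (n + δ).
k^0.68 = 0.17 / (0.020 + 0.112) = 0.17 / 0.132 = 1.2879
k* = 1.2879^(1/0.68) ≈ 1.4507
y* = (k*)^α = 1.4507^0.32 ≈ 1.1264
c* = (1 − s)·y* = (1 − 0.17) × 1.1264 ≈ 0.9349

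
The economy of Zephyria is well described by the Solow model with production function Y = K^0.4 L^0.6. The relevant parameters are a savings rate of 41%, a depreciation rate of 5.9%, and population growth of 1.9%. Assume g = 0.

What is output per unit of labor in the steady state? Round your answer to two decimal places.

y* = 3.02

In steady state, investment equals break-even investment: s·k^α = (n + δ)·k.
Rearranging, k^(1−α) = s / (n + δ).
k^0.6 = 0.41 / (0.019 + 0.059) = 0.41 / 0.078 = 5.2564
k* = 5.2564^(1/0.6) ≈ 15.8909
y* = (k*)^α = 15.8909^0.4 ≈ 3.0231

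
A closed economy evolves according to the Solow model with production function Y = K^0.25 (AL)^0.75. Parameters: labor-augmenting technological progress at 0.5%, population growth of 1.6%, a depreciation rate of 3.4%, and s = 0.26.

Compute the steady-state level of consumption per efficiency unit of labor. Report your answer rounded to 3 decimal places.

At the steady state, Δk = 0, so s·k^α = (n + g + δ)·k.
Dividing both sides by k: k^(1−α) = s / (n + g + δ).
k^0.75 = 0.26 / (0.016 + 0.005 + 0.034) = 0.26 / 0.055 = 4.7273
k* = 4.7273^(1/0.75) ≈ 7.9339
y* = (k*)^α = 7.9339^0.25 ≈ 1.6783
c* = (1 − s)·y* = (1 − 0.26) × 1.6783 ≈ 1.2419

c* ≈ 1.242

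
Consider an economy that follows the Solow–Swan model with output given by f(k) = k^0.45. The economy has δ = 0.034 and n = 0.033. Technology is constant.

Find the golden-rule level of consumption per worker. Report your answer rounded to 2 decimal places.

c_gold ≈ 2.61

At the golden rule, f'(k) = n + δ, so α·k^(α−1) = n + δ and k_gold = (α/(n + δ))^(1/(1−α)).
k_gold = (0.45/0.067)^(1/0.55) = 6.7164^1.8182 ≈ 31.9080
c_gold = f(k_gold) − (n + δ)·k_gold = 4.7507 − 0.067×31.9080 ≈ 2.6129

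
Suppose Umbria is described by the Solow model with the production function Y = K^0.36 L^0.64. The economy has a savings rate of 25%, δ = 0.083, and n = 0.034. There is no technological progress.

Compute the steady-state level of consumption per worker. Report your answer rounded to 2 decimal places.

c* ≈ 1.15

In steady state, investment equals break-even investment: s·k^α = (n + δ)·k.
Rearranging, k^(1−α) = s / (n + δ).
k^0.64 = 0.25 / (0.034 + 0.083) = 0.25 / 0.117 = 2.1368
k* = 2.1368^(1/0.64) ≈ 3.2753
y* = (k*)^α = 3.2753^0.36 ≈ 1.5328
c* = (1 − s)·y* = (1 − 0.25) × 1.5328 ≈ 1.1496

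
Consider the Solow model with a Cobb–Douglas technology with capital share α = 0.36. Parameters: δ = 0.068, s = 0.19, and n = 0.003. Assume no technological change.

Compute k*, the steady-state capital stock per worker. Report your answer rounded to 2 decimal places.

At the steady state, Δk = 0, so s·k^α = (n + δ)·k.
Rearranging, k^(1−α) = s / (n + δ).
k^0.64 = 0.19 / (0.003 + 0.068) = 0.19 / 0.071 = 2.6761
k* = 2.6761^(1/0.64) ≈ 4.6556

k* = 4.66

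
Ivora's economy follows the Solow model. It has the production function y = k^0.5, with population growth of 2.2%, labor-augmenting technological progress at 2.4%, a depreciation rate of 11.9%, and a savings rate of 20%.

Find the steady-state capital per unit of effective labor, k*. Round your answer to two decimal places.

At the steady state, Δk = 0, so s·k^α = (n + g + δ)·k.
Rearranging, k^(1−α) = s / (n + g + δ).
k^0.5 = 0.20 / (0.022 + 0.024 + 0.119) = 0.20 / 0.165 = 1.2121
k* = 1.2121^(1/0.5) ≈ 1.4692

k* = 1.47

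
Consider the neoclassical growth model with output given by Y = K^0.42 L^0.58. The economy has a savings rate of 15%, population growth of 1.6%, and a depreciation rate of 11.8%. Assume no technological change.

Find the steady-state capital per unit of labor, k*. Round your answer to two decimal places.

k* ≈ 1.21

In steady state, investment equals break-even investment: s·k^α = (n + δ)·k.
Rearranging, k^(1−α) = s / (n + δ).
k^0.58 = 0.15 / (0.016 + 0.118) = 0.15 / 0.134 = 1.1194
k* = 1.1194^(1/0.58) ≈ 1.2147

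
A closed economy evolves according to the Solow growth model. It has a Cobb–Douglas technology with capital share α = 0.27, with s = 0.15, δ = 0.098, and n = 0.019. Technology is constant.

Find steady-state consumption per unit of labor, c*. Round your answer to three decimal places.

At the steady state, Δk = 0, so s·k^α = (n + δ)·k.
Dividing both sides by k: k^(1−α) = s / (n + δ).
k^0.73 = 0.15 / (0.019 + 0.098) = 0.15 / 0.117 = 1.2821
k* = 1.2821^(1/0.73) ≈ 1.4055
y* = (k*)^α = 1.4055^0.27 ≈ 1.0963
c* = (1 − s)·y* = (1 − 0.15) × 1.0963 ≈ 0.9319

c* = 0.932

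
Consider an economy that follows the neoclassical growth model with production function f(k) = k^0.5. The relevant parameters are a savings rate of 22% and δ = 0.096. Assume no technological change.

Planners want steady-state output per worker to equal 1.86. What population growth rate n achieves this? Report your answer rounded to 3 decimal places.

n ≈ 0.022

At the steady state, Δk = 0, so s·k^α = (n + δ)·k.
Since y* = [s/(n + δ)]^(α/(1−α)), we have s/(n + δ) = (y*)^((1−α)/α) = 1.86^1 = 1.8600.
Therefore n + δ = s / 1.8600 = 0.22 / 1.8600 = 0.1183, so n = 0.1183 − 0.096 = 0.0223.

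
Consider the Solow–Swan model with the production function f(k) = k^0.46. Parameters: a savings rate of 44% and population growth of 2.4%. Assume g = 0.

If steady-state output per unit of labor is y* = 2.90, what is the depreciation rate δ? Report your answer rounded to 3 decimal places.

Steady state requires s·f(k) = (n + δ)·k, i.e. s·k^α = (n + δ)·k.
Since y* = [s/(n + δ)]^(α/(1−α)), we have s/(n + δ) = (y*)^((1−α)/α) = 2.90^1.1739 = 3.4899.
Therefore n + δ = s / 3.4899 = 0.44 / 3.4899 = 0.1261, so δ = 0.1261 − 0.024 = 0.1021.

δ ≈ 0.102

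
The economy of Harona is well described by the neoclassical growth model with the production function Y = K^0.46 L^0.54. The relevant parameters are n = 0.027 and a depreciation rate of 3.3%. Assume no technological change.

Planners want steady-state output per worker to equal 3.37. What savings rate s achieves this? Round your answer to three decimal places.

In steady state, investment equals break-even investment: s·k^α = (n + δ)·k.
Since y* = [s/(n + δ)]^(α/(1−α)), we have s/(n + δ) = (y*)^((1−α)/α) = 3.37^1.1739 = 4.1628.
Therefore s = 4.1628 × (n + δ) = 4.1628 × 0.060 = 0.2498.

s ≈ 0.250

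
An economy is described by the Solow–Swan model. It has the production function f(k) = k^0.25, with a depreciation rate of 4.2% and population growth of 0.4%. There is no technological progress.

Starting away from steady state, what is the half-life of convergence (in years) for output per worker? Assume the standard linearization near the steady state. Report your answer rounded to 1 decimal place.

t_½ ≈ 20.1 years

Near the steady state the convergence rate is λ = (1 − α)(n + δ).
λ = (1 − 0.25) × 0.046 = 0.75 × 0.046 = 0.0345
Half-life = ln 2 / λ = 0.6931 / 0.0345 ≈ 20.09 years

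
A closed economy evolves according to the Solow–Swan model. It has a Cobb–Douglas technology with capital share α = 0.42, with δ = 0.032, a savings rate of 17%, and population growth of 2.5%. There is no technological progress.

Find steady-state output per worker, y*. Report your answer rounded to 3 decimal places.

y* ≈ 2.206

At the steady state, Δk = 0, so s·k^α = (n + δ)·k.
Dividing both sides by k: k^(1−α) = s / (n + δ).
k^0.58 = 0.17 / (0.025 + 0.032) = 0.17 / 0.057 = 2.9825
k* = 2.9825^(1/0.58) ≈ 6.5802
y* = (k*)^α = 6.5802^0.42 ≈ 2.2063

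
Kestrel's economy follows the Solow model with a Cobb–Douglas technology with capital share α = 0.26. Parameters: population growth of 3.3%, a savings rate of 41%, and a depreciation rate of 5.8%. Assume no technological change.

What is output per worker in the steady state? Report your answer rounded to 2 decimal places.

Steady state requires s·f(k) = (n + δ)·k, i.e. s·k^α = (n + δ)·k.
Dividing both sides by k: k^(1−α) = s / (n + δ).
k^0.74 = 0.41 / (0.033 + 0.058) = 0.41 / 0.091 = 4.5055
k* = 4.5055^(1/0.74) ≈ 7.6460
y* = (k*)^α = 7.6460^0.26 ≈ 1.6970

y* = 1.70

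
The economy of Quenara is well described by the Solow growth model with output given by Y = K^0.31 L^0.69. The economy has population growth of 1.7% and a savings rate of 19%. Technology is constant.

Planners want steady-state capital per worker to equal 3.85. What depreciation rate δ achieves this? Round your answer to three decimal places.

Steady state requires s·f(k) = (n + δ)·k, i.e. s·k^α = (n + δ)·k.
So s / (n + δ) = (k*)^(1−α) = 3.85^0.69 = 2.5349.
Therefore n + δ = s / 2.5349 = 0.19 / 2.5349 = 0.0750, so δ = 0.0750 − 0.017 = 0.0580.

δ ≈ 0.058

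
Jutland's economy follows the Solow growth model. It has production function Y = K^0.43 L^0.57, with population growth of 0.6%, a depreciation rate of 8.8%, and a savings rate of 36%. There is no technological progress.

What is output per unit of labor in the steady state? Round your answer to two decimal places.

In steady state, investment equals break-even investment: s·k^α = (n + δ)·k.
Dividing both sides by k: k^(1−α) = s / (n + δ).
k^0.57 = 0.36 / (0.006 + 0.088) = 0.36 / 0.094 = 3.8298
k* = 3.8298^(1/0.57) ≈ 10.5467
y* = (k*)^α = 10.5467^0.43 ≈ 2.7538

y* = 2.75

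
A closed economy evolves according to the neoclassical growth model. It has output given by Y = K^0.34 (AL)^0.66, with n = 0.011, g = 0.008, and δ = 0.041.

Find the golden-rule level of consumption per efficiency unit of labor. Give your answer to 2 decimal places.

At the golden rule, f'(k) = n + g + δ, so α·k^(α−1) = n + g + δ and k_gold = (α/(n + g + δ))^(1/(1−α)).
k_gold = (0.34/0.060)^(1/0.66) = 5.6667^1.5152 ≈ 13.8499
c_gold = f(k_gold) − (n + g + δ)·k_gold = 2.4439 − 0.060×13.8499 ≈ 1.6129

c_gold ≈ 1.61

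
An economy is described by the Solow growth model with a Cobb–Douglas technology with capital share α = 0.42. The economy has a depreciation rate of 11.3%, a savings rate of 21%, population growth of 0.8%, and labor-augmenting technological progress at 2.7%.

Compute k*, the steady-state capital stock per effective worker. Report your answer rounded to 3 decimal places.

At the steady state, Δk = 0, so s·k^α = (n + g + δ)·k.
Dividing both sides by k: k^(1−α) = s / (n + g + δ).
k^0.58 = 0.21 / (0.008 + 0.027 + 0.113) = 0.21 / 0.148 = 1.4189
k* = 1.4189^(1/0.58) ≈ 1.8280

k* = 1.828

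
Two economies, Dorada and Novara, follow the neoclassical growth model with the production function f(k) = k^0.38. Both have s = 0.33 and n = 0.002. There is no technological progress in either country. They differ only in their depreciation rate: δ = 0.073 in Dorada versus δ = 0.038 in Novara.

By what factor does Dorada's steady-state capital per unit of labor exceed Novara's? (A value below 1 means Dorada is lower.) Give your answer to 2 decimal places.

Steady-state k* = [s/(n + δ)]^(1/(1−α)), so the ratio is [ (s_D/(n + δ)_D) / (s_N/(n + δ)_N) ]^1.6129.
s_D/(n + δ)_D = 0.33/0.075 = 4.4000; s_N/(n + δ)_N = 0.33/0.040 = 8.2500.
Ratio = (4.4000/8.2500)^1.6129 = 0.5333^1.6129 ≈ 0.3628

ratio ≈ 0.36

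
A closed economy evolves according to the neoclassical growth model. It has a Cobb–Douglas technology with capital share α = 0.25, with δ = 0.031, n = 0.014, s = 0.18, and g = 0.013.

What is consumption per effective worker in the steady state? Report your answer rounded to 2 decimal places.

c* ≈ 1.20

Steady state requires s·f(k) = (n + g + δ)·k, i.e. s·k^α = (n + g + δ)·k.
Rearranging, k^(1−α) = s / (n + g + δ).
k^0.75 = 0.18 / (0.014 + 0.013 + 0.031) = 0.18 / 0.058 = 3.1034
k* = 3.1034^(1/0.75) ≈ 4.5267
y* = (k*)^α = 4.5267^0.25 ≈ 1.4586
c* = (1 − s)·y* = (1 − 0.18) × 1.4586 ≈ 1.1961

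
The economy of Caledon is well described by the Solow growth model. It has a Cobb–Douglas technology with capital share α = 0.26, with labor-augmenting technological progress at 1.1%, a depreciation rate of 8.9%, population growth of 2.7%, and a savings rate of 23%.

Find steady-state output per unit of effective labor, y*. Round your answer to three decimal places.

y* ≈ 1.232

At the steady state, Δk = 0, so s·k^α = (n + g + δ)·k.
Dividing both sides by k: k^(1−α) = s / (n + g + δ).
k^0.74 = 0.23 / (0.027 + 0.011 + 0.089) = 0.23 / 0.127 = 1.8110
k* = 1.8110^(1/0.74) ≈ 2.2312
y* = (k*)^α = 2.2312^0.26 ≈ 1.2320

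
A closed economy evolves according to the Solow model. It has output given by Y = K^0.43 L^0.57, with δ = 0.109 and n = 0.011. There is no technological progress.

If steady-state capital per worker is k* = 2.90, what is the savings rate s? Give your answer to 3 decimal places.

s ≈ 0.220

In steady state, investment equals break-even investment: s·k^α = (n + δ)·k.
So s / (n + δ) = (k*)^(1−α) = 2.90^0.57 = 1.8347.
Therefore s = 1.8347 × (n + δ) = 1.8347 × 0.120 = 0.2202.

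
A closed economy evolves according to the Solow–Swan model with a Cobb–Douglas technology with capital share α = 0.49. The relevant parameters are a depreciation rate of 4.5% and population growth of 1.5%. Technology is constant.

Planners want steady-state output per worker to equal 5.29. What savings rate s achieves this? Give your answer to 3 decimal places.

s ≈ 0.340

Steady state requires s·f(k) = (n + δ)·k, i.e. s·k^α = (n + δ)·k.
Since y* = [s/(n + δ)]^(α/(1−α)), we have s/(n + δ) = (y*)^((1−α)/α) = 5.29^1.0408 = 5.6620.
Therefore s = 5.6620 × (n + δ) = 5.6620 × 0.060 = 0.3397.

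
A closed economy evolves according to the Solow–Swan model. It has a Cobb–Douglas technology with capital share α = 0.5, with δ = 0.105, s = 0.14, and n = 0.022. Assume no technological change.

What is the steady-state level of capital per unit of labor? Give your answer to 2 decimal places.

In steady state, investment equals break-even investment: s·k^α = (n + δ)·k.
Dividing both sides by k: k^(1−α) = s / (n + δ).
k^0.5 = 0.14 / (0.022 + 0.105) = 0.14 / 0.127 = 1.1024
k* = 1.1024^(1/0.5) ≈ 1.2153

k* ≈ 1.22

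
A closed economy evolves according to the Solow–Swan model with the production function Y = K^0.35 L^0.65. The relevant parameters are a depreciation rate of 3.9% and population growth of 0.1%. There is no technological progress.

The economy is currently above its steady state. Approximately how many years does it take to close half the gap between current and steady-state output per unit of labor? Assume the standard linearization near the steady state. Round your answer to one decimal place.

half-life ≈ 26.7 years

Near the steady state the convergence rate is λ = (1 − α)(n + δ).
λ = (1 − 0.35) × 0.040 = 0.65 × 0.040 = 0.0260
Half-life = ln 2 / λ = 0.6931 / 0.0260 ≈ 26.66 years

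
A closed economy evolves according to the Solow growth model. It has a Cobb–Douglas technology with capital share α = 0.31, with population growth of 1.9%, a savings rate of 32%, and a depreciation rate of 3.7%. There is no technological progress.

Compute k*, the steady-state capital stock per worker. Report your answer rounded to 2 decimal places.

k* = 12.50

Steady state requires s·f(k) = (n + δ)·k, i.e. s·k^α = (n + δ)·k.
Rearranging, k^(1−α) = s / (n + δ).
k^0.69 = 0.32 / (0.019 + 0.037) = 0.32 / 0.056 = 5.7143
k* = 5.7143^(1/0.69) ≈ 12.5040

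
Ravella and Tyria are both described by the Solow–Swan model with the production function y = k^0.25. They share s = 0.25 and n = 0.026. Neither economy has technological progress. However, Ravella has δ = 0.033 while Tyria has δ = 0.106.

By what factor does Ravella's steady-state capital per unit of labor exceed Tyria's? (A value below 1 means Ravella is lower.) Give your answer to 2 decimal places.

Steady-state k* = [s/(n + δ)]^(1/(1−α)), so the ratio is [ (s_R/(n + δ)_R) / (s_T/(n + δ)_T) ]^1.3333.
s_R/(n + δ)_R = 0.25/0.059 = 4.2373; s_T/(n + δ)_T = 0.25/0.132 = 1.8939.
Ratio = (4.2373/1.8939)^1.3333 = 2.2373^1.3333 ≈ 2.9261

k*_R / k*_T ≈ 2.93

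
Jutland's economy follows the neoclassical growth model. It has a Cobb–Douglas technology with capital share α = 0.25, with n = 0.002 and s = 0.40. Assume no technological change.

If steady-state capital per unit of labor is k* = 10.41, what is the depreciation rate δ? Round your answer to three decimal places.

Steady state requires s·f(k) = (n + δ)·k, i.e. s·k^α = (n + δ)·k.
So s / (n + δ) = (k*)^(1−α) = 10.41^0.75 = 5.7955.
Therefore n + δ = s / 5.7955 = 0.40 / 5.7955 = 0.0690, so δ = 0.0690 − 0.002 = 0.0670.

δ ≈ 0.067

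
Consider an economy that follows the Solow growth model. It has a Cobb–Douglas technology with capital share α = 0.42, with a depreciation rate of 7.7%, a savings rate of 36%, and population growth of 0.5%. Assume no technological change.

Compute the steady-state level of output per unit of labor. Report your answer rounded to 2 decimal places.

Steady state requires s·f(k) = (n + δ)·k, i.e. s·k^α = (n + δ)·k.
Dividing both sides by k: k^(1−α) = s / (n + δ).
k^0.58 = 0.36 / (0.005 + 0.077) = 0.36 / 0.082 = 4.3902
k* = 4.3902^(1/0.58) ≈ 12.8154
y* = (k*)^α = 12.8154^0.42 ≈ 2.9191

y* ≈ 2.92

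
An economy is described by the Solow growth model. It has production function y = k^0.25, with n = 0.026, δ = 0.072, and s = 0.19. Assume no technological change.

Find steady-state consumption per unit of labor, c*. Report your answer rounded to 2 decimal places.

c* ≈ 1.01

At the steady state, Δk = 0, so s·k^α = (n + δ)·k.
Dividing both sides by k: k^(1−α) = s / (n + δ).
k^0.75 = 0.19 / (0.026 + 0.072) = 0.19 / 0.098 = 1.9388
k* = 1.9388^(1/0.75) ≈ 2.4176
y* = (k*)^α = 2.4176^0.25 ≈ 1.2469
c* = (1 − s)·y* = (1 − 0.19) × 1.2469 ≈ 1.0100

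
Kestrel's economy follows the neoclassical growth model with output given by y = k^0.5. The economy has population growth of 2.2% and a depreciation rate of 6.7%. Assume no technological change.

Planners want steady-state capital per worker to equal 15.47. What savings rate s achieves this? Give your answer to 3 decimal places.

s ≈ 0.350

In steady state, investment equals break-even investment: s·k^α = (n + δ)·k.
So s / (n + δ) = (k*)^(1−α) = 15.47^0.5 = 3.9332.
Therefore s = 3.9332 × (n + δ) = 3.9332 × 0.089 = 0.3501.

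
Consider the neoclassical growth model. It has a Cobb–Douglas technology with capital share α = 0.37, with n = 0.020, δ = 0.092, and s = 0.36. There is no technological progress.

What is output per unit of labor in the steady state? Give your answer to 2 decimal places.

At the steady state, Δk = 0, so s·k^α = (n + δ)·k.
Rearranging, k^(1−α) = s / (n + δ).
k^0.63 = 0.36 / (0.020 + 0.092) = 0.36 / 0.112 = 3.2143
k* = 3.2143^(1/0.63) ≈ 6.3812
y* = (k*)^α = 6.3812^0.37 ≈ 1.9852

y* ≈ 1.99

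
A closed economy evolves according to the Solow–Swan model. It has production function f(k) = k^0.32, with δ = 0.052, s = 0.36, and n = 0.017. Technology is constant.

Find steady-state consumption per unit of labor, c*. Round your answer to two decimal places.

c* = 1.39

At the steady state, Δk = 0, so s·k^α = (n + δ)·k.
Rearranging, k^(1−α) = s / (n + δ).
k^0.68 = 0.36 / (0.017 + 0.052) = 0.36 / 0.069 = 5.2174
k* = 5.2174^(1/0.68) ≈ 11.3522
y* = (k*)^α = 11.3522^0.32 ≈ 2.1758
c* = (1 − s)·y* = (1 − 0.36) × 2.1758 ≈ 1.3925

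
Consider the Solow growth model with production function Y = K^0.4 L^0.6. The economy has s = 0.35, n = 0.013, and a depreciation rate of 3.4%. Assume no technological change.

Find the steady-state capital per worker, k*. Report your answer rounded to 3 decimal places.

In steady state, investment equals break-even investment: s·k^α = (n + δ)·k.
Rearranging, k^(1−α) = s / (n + δ).
k^0.6 = 0.35 / (0.013 + 0.034) = 0.35 / 0.047 = 7.4468
k* = 7.4468^(1/0.6) ≈ 28.3977

k* = 28.398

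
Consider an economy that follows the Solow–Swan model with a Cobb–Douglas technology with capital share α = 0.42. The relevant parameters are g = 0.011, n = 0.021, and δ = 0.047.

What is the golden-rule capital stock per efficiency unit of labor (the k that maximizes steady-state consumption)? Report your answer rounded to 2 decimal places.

The golden rule sets f'(k) = n + g + δ, i.e. α·k^(α−1) = n + g + δ.
So k^(1−α) = α / (n + g + δ) = 0.42 / 0.079 = 5.3165.
k_gold = 5.3165^(1/0.58) ≈ 17.8270

k_gold ≈ 17.83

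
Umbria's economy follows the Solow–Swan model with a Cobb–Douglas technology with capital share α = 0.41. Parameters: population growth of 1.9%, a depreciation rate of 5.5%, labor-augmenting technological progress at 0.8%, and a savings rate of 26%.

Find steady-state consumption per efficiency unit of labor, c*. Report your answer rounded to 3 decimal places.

At the steady state, Δk = 0, so s·k^α = (n + g + δ)·k.
Rearranging, k^(1−α) = s / (n + g + δ).
k^0.59 = 0.26 / (0.019 + 0.008 + 0.055) = 0.26 / 0.082 = 3.1707
k* = 3.1707^(1/0.59) ≈ 7.0699
y* = (k*)^α = 7.0699^0.41 ≈ 2.2298
c* = (1 − s)·y* = (1 − 0.26) × 2.2298 ≈ 1.6501

c* = 1.650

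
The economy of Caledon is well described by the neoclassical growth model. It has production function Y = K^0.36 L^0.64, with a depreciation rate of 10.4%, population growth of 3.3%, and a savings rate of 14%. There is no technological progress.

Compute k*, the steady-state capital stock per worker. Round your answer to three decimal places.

k* = 1.034

Steady state requires s·f(k) = (n + δ)·k, i.e. s·k^α = (n + δ)·k.
Rearranging, k^(1−α) = s / (n + δ).
k^0.64 = 0.14 / (0.033 + 0.104) = 0.14 / 0.137 = 1.0219
k* = 1.0219^(1/0.64) ≈ 1.0344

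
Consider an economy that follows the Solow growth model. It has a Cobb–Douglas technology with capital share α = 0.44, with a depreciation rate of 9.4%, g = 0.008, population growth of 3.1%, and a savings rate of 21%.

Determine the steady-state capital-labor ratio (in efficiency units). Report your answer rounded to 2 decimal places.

At the steady state, Δk = 0, so s·k^α = (n + g + δ)·k.
Rearranging, k^(1−α) = s / (n + g + δ).
k^0.56 = 0.21 / (0.031 + 0.008 + 0.094) = 0.21 / 0.133 = 1.5789
k* = 1.5789^(1/0.56) ≈ 2.2605

k* = 2.26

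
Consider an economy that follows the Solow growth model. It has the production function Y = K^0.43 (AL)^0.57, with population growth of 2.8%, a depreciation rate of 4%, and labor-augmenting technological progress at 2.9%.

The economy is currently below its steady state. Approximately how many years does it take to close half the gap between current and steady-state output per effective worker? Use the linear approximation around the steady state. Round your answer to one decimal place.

Near the steady state the convergence rate is λ = (1 − α)(n + g + δ).
λ = (1 − 0.43) × 0.097 = 0.57 × 0.097 = 0.05529
Half-life = ln 2 / λ = 0.6931 / 0.05529 ≈ 12.54 years

about 12.5 years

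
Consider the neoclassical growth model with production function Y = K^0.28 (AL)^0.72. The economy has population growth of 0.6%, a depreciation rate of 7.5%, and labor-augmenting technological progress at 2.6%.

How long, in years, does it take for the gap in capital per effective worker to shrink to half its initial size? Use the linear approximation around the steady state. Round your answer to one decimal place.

t_½ ≈ 9.0 years

Near the steady state the convergence rate is λ = (1 − α)(n + g + δ).
λ = (1 − 0.28) × 0.107 = 0.72 × 0.107 = 0.07704
Half-life = ln 2 / λ = 0.6931 / 0.07704 ≈ 9.00 years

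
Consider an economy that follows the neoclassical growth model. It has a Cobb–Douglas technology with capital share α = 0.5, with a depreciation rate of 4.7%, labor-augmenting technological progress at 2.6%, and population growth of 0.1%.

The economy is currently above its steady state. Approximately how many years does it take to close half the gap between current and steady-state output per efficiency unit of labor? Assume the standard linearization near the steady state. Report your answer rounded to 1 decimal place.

half-life ≈ 18.7 years

Near the steady state the convergence rate is λ = (1 − α)(n + g + δ).
λ = (1 − 0.5) × 0.074 = 0.5 × 0.074 = 0.0370
Half-life = ln 2 / λ = 0.6931 / 0.0370 ≈ 18.73 years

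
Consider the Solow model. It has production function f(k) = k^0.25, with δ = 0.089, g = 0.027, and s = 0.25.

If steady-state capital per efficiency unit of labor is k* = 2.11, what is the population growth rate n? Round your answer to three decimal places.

n ≈ 0.027

At the steady state, Δk = 0, so s·k^α = (n + g + δ)·k.
So s / (n + g + δ) = (k*)^(1−α) = 2.11^0.75 = 1.7507.
Therefore n + g + δ = s / 1.7507 = 0.25 / 1.7507 = 0.1428, so n = 0.1428 − 0.116 = 0.0268.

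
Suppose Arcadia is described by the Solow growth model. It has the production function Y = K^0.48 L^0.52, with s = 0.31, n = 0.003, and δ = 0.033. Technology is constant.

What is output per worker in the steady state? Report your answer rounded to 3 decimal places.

y* = 7.297

Steady state requires s·f(k) = (n + δ)·k, i.e. s·k^α = (n + δ)·k.
Dividing both sides by k: k^(1−α) = s / (n + δ).
k^0.52 = 0.31 / (0.003 + 0.033) = 0.31 / 0.036 = 8.6111
k* = 8.6111^(1/0.52) ≈ 62.8333
y* = (k*)^α = 62.8333^0.48 ≈ 7.2968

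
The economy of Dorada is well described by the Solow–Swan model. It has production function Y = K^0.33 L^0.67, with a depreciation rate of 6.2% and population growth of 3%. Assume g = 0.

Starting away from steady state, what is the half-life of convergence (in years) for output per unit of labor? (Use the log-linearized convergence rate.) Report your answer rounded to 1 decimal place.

Near the steady state the convergence rate is λ = (1 − α)(n + δ).
λ = (1 − 0.33) × 0.092 = 0.67 × 0.092 = 0.06164
Half-life = ln 2 / λ = 0.6931 / 0.06164 ≈ 11.24 years

half-life ≈ 11.2 years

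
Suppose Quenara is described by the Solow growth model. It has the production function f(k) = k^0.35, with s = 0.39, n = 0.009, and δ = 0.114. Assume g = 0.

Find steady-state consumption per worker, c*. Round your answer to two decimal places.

c* = 1.14

Steady state requires s·f(k) = (n + δ)·k, i.e. s·k^α = (n + δ)·k.
Dividing both sides by k: k^(1−α) = s / (n + δ).
k^0.65 = 0.39 / (0.009 + 0.114) = 0.39 / 0.123 = 3.1707
k* = 3.1707^(1/0.65) ≈ 5.9021
y* = (k*)^α = 5.9021^0.35 ≈ 1.8615
c* = (1 − s)·y* = (1 − 0.39) × 1.8615 ≈ 1.1355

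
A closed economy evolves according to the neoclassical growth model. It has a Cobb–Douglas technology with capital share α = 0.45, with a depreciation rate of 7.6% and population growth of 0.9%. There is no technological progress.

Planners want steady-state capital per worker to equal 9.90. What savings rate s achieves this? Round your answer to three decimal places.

s ≈ 0.300

Steady state requires s·f(k) = (n + δ)·k, i.e. s·k^α = (n + δ)·k.
So s / (n + δ) = (k*)^(1−α) = 9.90^0.55 = 3.5286.
Therefore s = 3.5286 × (n + δ) = 3.5286 × 0.085 = 0.2999.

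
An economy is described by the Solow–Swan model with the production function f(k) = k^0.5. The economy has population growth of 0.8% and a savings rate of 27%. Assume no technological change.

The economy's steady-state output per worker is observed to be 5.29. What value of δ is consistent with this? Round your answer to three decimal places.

At the steady state, Δk = 0, so s·k^α = (n + δ)·k.
Since y* = [s/(n + δ)]^(α/(1−α)), we have s/(n + δ) = (y*)^((1−α)/α) = 5.29^1 = 5.2900.
Therefore n + δ = s / 5.2900 = 0.27 / 5.2900 = 0.0510, so δ = 0.0510 − 0.008 = 0.0430.

δ ≈ 0.043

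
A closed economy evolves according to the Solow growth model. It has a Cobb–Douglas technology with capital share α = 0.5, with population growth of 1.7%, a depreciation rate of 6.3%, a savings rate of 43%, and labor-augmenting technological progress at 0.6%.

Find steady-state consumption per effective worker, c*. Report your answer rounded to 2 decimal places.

Steady state requires s·f(k) = (n + g + δ)·k, i.e. s·k^α = (n + g + δ)·k.
Dividing both sides by k: k^(1−α) = s / (n + g + δ).
k^0.5 = 0.43 / (0.017 + 0.006 + 0.063) = 0.43 / 0.086 = 5.0000
k* = 5.0000^(1/0.5) ≈ 25.0000
y* = (k*)^α = 25.0000^0.5 ≈ 5.0000
c* = (1 − s)·y* = (1 − 0.43) × 5.0000 ≈ 2.8500

c* ≈ 2.85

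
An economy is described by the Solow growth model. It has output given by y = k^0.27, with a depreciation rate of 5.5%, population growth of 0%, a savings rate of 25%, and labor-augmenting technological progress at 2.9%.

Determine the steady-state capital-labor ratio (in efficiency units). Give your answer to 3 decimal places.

At the steady state, Δk = 0, so s·k^α = (n + g + δ)·k.
Dividing both sides by k: k^(1−α) = s / (n + g + δ).
k^0.73 = 0.25 / (0.000 + 0.029 + 0.055) = 0.25 / 0.084 = 2.9762
k* = 2.9762^(1/0.73) ≈ 4.4550

k* = 4.455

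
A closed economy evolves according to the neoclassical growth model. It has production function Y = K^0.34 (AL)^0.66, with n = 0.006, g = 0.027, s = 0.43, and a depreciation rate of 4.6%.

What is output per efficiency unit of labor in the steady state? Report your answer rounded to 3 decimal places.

y* = 2.394

At the steady state, Δk = 0, so s·k^α = (n + g + δ)·k.
Dividing both sides by k: k^(1−α) = s / (n + g + δ).
k^0.66 = 0.43 / (0.006 + 0.027 + 0.046) = 0.43 / 0.079 = 5.4430
k* = 5.4430^(1/0.66) ≈ 13.0289
y* = (k*)^α = 13.0289^0.34 ≈ 2.3937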